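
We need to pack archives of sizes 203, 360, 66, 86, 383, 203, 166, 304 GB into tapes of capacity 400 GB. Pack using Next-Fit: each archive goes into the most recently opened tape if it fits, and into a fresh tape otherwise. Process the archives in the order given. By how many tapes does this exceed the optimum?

Next-Fit: [203] [360] [66,86] [383] [203,166] [304] → 6 tapes.
Total size 1771 GB; any packing needs at least ⌈1771/400⌉ = 5 tapes.
An optimal packing achieves that bound: [383] [360] [304,86] [203,166] [203,66] → 5 tapes.
Excess: 6 − 5 = 1.

1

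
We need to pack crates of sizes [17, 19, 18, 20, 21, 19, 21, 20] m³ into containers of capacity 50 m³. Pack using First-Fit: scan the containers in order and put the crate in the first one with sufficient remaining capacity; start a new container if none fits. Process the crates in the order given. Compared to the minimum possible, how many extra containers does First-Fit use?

0

First-Fit: [17,19] [18,20] [21,19] [21,20] → 4 containers.
Total size 155 m³; any packing needs at least ⌈155/50⌉ = 4 containers.
So 4 is already optimal.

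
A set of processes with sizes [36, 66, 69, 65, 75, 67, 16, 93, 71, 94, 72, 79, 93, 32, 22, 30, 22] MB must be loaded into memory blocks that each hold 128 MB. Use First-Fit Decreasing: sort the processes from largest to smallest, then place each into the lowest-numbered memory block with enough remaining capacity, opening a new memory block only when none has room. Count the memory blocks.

11

Sorted descending: 94, 93, 93, 79, 75, 72, 71, 69, 67, 66, 65, 36, 32, 30, 22, 22, 16.
94 MB → memory block 1 (remaining 34 MB)
93 MB → memory block 2 (remaining 35 MB)
93 MB → memory block 3 (remaining 35 MB)
79 MB → memory block 4 (remaining 49 MB)
75 MB → memory block 5 (remaining 53 MB)
72 MB → memory block 6 (remaining 56 MB)
71 MB → memory block 7 (remaining 57 MB)
69 MB → memory block 8 (remaining 59 MB)
67 MB → memory block 9 (remaining 61 MB)
66 MB → memory block 10 (remaining 62 MB)
65 MB → memory block 11 (remaining 63 MB)
36 MB → memory block 4 (remaining 13 MB)
32 MB → memory block 1 (remaining 2 MB)
30 MB → memory block 2 (remaining 5 MB)
22 MB → memory block 3 (remaining 13 MB)
22 MB → memory block 5 (remaining 31 MB)
16 MB → memory block 5 (remaining 15 MB)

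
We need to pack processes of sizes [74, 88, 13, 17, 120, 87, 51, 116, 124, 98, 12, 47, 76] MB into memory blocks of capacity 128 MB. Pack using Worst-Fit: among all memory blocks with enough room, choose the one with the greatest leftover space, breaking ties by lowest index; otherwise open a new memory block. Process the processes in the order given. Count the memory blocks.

9

74 MB → memory block 1 (remaining 54 MB)
88 MB → memory block 2 (remaining 40 MB)
13 MB → memory block 1 (remaining 41 MB)
17 MB → memory block 1 (remaining 24 MB)
120 MB → memory block 3 (remaining 8 MB)
87 MB → memory block 4 (remaining 41 MB)
51 MB → memory block 5 (remaining 77 MB)
116 MB → memory block 6 (remaining 12 MB)
124 MB → memory block 7 (remaining 4 MB)
98 MB → memory block 8 (remaining 30 MB)
12 MB → memory block 5 (remaining 65 MB)
47 MB → memory block 5 (remaining 18 MB)
76 MB → memory block 9 (remaining 52 MB)
Final memory blocks: [74,13,17] [88] [120] [87] [51,12,47] [116] [124] [98] [76].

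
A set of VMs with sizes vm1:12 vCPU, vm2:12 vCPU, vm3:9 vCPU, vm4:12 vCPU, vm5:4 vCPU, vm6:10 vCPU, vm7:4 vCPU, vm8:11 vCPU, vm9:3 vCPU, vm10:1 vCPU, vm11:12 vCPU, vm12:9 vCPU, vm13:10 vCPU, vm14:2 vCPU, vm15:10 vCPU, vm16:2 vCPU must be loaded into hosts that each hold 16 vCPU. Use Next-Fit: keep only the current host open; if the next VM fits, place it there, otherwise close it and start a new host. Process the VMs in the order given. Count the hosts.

10

host 1: place vm1 (12 vCPU), 4 vCPU left
host 2: place vm2 (12 vCPU), 4 vCPU left
host 3: place vm3 (9 vCPU), 7 vCPU left
host 4: place vm4 (12 vCPU), 4 vCPU left
host 4: place vm5 (4 vCPU), 0 vCPU left
host 5: place vm6 (10 vCPU), 6 vCPU left
host 5: place vm7 (4 vCPU), 2 vCPU left
host 6: place vm8 (11 vCPU), 5 vCPU left
host 6: place vm9 (3 vCPU), 2 vCPU left
host 6: place vm10 (1 vCPU), 1 vCPU left
host 7: place vm11 (12 vCPU), 4 vCPU left
host 8: place vm12 (9 vCPU), 7 vCPU left
host 9: place vm13 (10 vCPU), 6 vCPU left
host 9: place vm14 (2 vCPU), 4 vCPU left
host 10: place vm15 (10 vCPU), 6 vCPU left
host 10: place vm16 (2 vCPU), 4 vCPU left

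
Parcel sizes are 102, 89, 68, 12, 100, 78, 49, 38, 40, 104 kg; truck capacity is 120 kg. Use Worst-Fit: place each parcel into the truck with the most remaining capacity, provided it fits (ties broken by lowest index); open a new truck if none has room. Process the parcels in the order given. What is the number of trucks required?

7 trucks

102 kg → truck 1 (remaining 18 kg)
89 kg → truck 2 (remaining 31 kg)
68 kg → truck 3 (remaining 52 kg)
12 kg → truck 3 (remaining 40 kg)
100 kg → truck 4 (remaining 20 kg)
78 kg → truck 5 (remaining 42 kg)
49 kg → truck 6 (remaining 71 kg)
38 kg → truck 6 (remaining 33 kg)
40 kg → truck 5 (remaining 2 kg)
104 kg → truck 7 (remaining 16 kg)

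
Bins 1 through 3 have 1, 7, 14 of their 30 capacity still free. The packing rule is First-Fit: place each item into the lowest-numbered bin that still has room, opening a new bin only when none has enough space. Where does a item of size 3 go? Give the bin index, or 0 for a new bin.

2

Bins with room: bin 2 (7), bin 3 (14).
The first with room is bin 2.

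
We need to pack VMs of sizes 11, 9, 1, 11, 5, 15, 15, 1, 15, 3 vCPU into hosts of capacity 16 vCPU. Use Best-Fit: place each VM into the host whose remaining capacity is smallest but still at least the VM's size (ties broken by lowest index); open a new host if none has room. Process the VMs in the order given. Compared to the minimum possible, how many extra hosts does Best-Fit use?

0

Best-Fit: [11,1,3] [9] [11,5] [15,1] [15] [15] → 6 hosts.
Total size 86 vCPU; any packing needs at least ⌈86/16⌉ = 6 hosts.
So 6 is already optimal.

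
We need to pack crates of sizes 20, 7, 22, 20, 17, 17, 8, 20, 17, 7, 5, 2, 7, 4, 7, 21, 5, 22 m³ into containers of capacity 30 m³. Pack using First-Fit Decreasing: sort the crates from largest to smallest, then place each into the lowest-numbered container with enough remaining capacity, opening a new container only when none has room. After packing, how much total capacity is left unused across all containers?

Sorted descending: 22, 22, 21, 20, 20, 20, 17, 17, 17, 8, 7, 7, 7, 7, 5, 5, 4, 2.
Put 22 m³ in container 1; 8 m³ remain.
Put 22 m³ in container 2; 8 m³ remain.
Put 21 m³ in container 3; 9 m³ remain.
Put 20 m³ in container 4; 10 m³ remain.
Put 20 m³ in container 5; 10 m³ remain.
Put 20 m³ in container 6; 10 m³ remain.
Put 17 m³ in container 7; 13 m³ remain.
Put 17 m³ in container 8; 13 m³ remain.
Put 17 m³ in container 9; 13 m³ remain.
Put 8 m³ in container 1; 0 m³ remain.
Put 7 m³ in container 2; 1 m³ remain.
Put 7 m³ in container 3; 2 m³ remain.
Put 7 m³ in container 4; 3 m³ remain.
Put 7 m³ in container 5; 3 m³ remain.
Put 5 m³ in container 6; 5 m³ remain.
Put 5 m³ in container 6; 0 m³ remain.
Put 4 m³ in container 7; 9 m³ remain.
Put 2 m³ in container 3; 0 m³ remain.
9 containers × 30 m³ = 270 m³; used 228 m³; unused 42 m³.

42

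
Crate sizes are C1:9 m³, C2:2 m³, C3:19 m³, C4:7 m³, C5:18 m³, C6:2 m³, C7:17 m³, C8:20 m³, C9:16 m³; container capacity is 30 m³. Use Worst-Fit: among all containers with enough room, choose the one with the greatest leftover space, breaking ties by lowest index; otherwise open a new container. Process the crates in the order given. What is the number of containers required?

C1 (9 m³) → container 1 (remaining 21 m³)
C2 (2 m³) → container 1 (remaining 19 m³)
C3 (19 m³) → container 1 (remaining 0 m³)
C4 (7 m³) → container 2 (remaining 23 m³)
C5 (18 m³) → container 2 (remaining 5 m³)
C6 (2 m³) → container 2 (remaining 3 m³)
C7 (17 m³) → container 3 (remaining 13 m³)
C8 (20 m³) → container 4 (remaining 10 m³)
C9 (16 m³) → container 5 (remaining 14 m³)

5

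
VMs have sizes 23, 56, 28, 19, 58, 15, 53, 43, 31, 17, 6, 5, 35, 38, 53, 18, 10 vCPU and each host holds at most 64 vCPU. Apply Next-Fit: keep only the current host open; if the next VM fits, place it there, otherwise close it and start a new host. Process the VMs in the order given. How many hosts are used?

Put 23 vCPU in host 1; 41 vCPU remain.
Put 56 vCPU in host 2; 8 vCPU remain.
Put 28 vCPU in host 3; 36 vCPU remain.
Put 19 vCPU in host 3; 17 vCPU remain.
Put 58 vCPU in host 4; 6 vCPU remain.
Put 15 vCPU in host 5; 49 vCPU remain.
Put 53 vCPU in host 6; 11 vCPU remain.
Put 43 vCPU in host 7; 21 vCPU remain.
Put 31 vCPU in host 8; 33 vCPU remain.
Put 17 vCPU in host 8; 16 vCPU remain.
Put 6 vCPU in host 8; 10 vCPU remain.
Put 5 vCPU in host 8; 5 vCPU remain.
Put 35 vCPU in host 9; 29 vCPU remain.
Put 38 vCPU in host 10; 26 vCPU remain.
Put 53 vCPU in host 11; 11 vCPU remain.
Put 18 vCPU in host 12; 46 vCPU remain.
Put 10 vCPU in host 12; 36 vCPU remain.
Final hosts: [23] [56] [28,19] [58] [15] [53] [43] [31,17,6,5] [35] [38] [53] [18,10].

12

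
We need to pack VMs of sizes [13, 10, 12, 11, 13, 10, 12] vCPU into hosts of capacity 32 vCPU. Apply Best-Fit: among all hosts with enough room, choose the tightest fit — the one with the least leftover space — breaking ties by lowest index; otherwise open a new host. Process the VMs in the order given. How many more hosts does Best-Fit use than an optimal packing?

Best-Fit: [13,10] [12,11] [13,10] [12] → 4 hosts.
Total size 81 vCPU; any packing needs at least ⌈81/32⌉ = 3 hosts.
An optimal packing achieves that bound: [13,13] [12,12] [11,10,10] → 3 hosts.
Excess: 4 − 3 = 1.

1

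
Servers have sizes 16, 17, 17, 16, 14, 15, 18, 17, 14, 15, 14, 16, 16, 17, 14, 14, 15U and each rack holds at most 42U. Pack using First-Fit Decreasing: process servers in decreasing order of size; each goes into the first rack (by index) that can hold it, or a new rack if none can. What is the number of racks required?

8 racks

Sorted descending: 18, 17, 17, 17, 17, 16, 16, 16, 16, 15, 15, 15, 14, 14, 14, 14, 14.
Put 18U in rack 1; 24U remain.
Put 17U in rack 1; 7U remain.
Put 17U in rack 2; 25U remain.
Put 17U in rack 2; 8U remain.
Put 17U in rack 3; 25U remain.
Put 16U in rack 3; 9U remain.
Put 16U in rack 4; 26U remain.
Put 16U in rack 4; 10U remain.
Put 16U in rack 5; 26U remain.
Put 15U in rack 5; 11U remain.
Put 15U in rack 6; 27U remain.
Put 15U in rack 6; 12U remain.
Put 14U in rack 7; 28U remain.
Put 14U in rack 7; 14U remain.
Put 14U in rack 7; 0U remain.
Put 14U in rack 8; 28U remain.
Put 14U in rack 8; 14U remain.
Final racks: [18,17] [17,17] [17,16] [16,16] [16,15] [15,15] [14,14,14] [14,14].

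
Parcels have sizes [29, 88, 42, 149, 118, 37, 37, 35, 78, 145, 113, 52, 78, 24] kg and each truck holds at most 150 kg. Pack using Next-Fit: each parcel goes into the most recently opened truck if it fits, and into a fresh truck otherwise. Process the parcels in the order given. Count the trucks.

29 kg → truck 1 (remaining 121 kg)
88 kg → truck 1 (remaining 33 kg)
42 kg → truck 2 (remaining 108 kg)
149 kg → truck 3 (remaining 1 kg)
118 kg → truck 4 (remaining 32 kg)
37 kg → truck 5 (remaining 113 kg)
37 kg → truck 5 (remaining 76 kg)
35 kg → truck 5 (remaining 41 kg)
78 kg → truck 6 (remaining 72 kg)
145 kg → truck 7 (remaining 5 kg)
113 kg → truck 8 (remaining 37 kg)
52 kg → truck 9 (remaining 98 kg)
78 kg → truck 9 (remaining 20 kg)
24 kg → truck 10 (remaining 126 kg)
Final trucks: [29,88] [42] [149] [118] [37,37,35] [78] [145] [113] [52,78] [24].

10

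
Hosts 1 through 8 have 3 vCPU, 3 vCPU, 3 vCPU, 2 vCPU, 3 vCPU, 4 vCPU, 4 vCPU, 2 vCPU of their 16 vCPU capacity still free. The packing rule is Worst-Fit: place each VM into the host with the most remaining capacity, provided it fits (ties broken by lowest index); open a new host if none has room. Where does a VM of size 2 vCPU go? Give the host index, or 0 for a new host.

6

Hosts with room: host 1 (3 vCPU), host 2 (3 vCPU), host 3 (3 vCPU), host 4 (2 vCPU), host 5 (3 vCPU), host 6 (4 vCPU), host 7 (4 vCPU), host 8 (2 vCPU).
Most room is host 6 with 4 vCPU free.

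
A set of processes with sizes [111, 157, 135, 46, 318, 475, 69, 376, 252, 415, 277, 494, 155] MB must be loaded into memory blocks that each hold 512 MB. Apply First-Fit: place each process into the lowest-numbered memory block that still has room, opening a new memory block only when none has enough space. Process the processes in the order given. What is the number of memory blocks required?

memory block 1: place 111 MB, 401 MB left
memory block 1: place 157 MB, 244 MB left
memory block 1: place 135 MB, 109 MB left
memory block 1: place 46 MB, 63 MB left
memory block 2: place 318 MB, 194 MB left
memory block 3: place 475 MB, 37 MB left
memory block 2: place 69 MB, 125 MB left
memory block 4: place 376 MB, 136 MB left
memory block 5: place 252 MB, 260 MB left
memory block 6: place 415 MB, 97 MB left
memory block 7: place 277 MB, 235 MB left
memory block 8: place 494 MB, 18 MB left
memory block 5: place 155 MB, 105 MB left

8 memory blocks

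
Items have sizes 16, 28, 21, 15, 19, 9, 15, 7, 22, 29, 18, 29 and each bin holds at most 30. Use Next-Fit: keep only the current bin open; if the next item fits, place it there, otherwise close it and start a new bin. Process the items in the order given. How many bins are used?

Put 16 in bin 1; 14 remain.
Put 28 in bin 2; 2 remain.
Put 21 in bin 3; 9 remain.
Put 15 in bin 4; 15 remain.
Put 19 in bin 5; 11 remain.
Put 9 in bin 5; 2 remain.
Put 15 in bin 6; 15 remain.
Put 7 in bin 6; 8 remain.
Put 22 in bin 7; 8 remain.
Put 29 in bin 8; 1 remain.
Put 18 in bin 9; 12 remain.
Put 29 in bin 10; 1 remain.

10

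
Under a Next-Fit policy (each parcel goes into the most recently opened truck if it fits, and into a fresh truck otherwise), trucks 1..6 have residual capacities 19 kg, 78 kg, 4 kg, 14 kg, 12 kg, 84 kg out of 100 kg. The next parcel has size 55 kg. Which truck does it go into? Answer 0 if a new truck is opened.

Next-Fit only looks at truck 6, which has 84 kg free.
55 kg fits there.

6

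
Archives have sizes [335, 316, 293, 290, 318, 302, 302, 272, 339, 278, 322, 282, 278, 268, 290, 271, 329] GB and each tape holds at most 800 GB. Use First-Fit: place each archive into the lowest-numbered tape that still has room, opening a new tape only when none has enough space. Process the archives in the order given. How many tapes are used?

Put 335 GB in tape 1; 465 GB remain.
Put 316 GB in tape 1; 149 GB remain.
Put 293 GB in tape 2; 507 GB remain.
Put 290 GB in tape 2; 217 GB remain.
Put 318 GB in tape 3; 482 GB remain.
Put 302 GB in tape 3; 180 GB remain.
Put 302 GB in tape 4; 498 GB remain.
Put 272 GB in tape 4; 226 GB remain.
Put 339 GB in tape 5; 461 GB remain.
Put 278 GB in tape 5; 183 GB remain.
Put 322 GB in tape 6; 478 GB remain.
Put 282 GB in tape 6; 196 GB remain.
Put 278 GB in tape 7; 522 GB remain.
Put 268 GB in tape 7; 254 GB remain.
Put 290 GB in tape 8; 510 GB remain.
Put 271 GB in tape 8; 239 GB remain.
Put 329 GB in tape 9; 471 GB remain.
Final tapes: [335,316] [293,290] [318,302] [302,272] [339,278] [322,282] [278,268] [290,271] [329].

9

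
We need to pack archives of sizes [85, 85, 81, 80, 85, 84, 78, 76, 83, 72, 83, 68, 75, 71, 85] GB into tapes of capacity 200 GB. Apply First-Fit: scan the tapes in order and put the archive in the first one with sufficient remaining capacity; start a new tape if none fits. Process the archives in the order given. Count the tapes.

8 tapes

85 GB → tape 1 (remaining 115 GB)
85 GB → tape 1 (remaining 30 GB)
81 GB → tape 2 (remaining 119 GB)
80 GB → tape 2 (remaining 39 GB)
85 GB → tape 3 (remaining 115 GB)
84 GB → tape 3 (remaining 31 GB)
78 GB → tape 4 (remaining 122 GB)
76 GB → tape 4 (remaining 46 GB)
83 GB → tape 5 (remaining 117 GB)
72 GB → tape 5 (remaining 45 GB)
83 GB → tape 6 (remaining 117 GB)
68 GB → tape 6 (remaining 49 GB)
75 GB → tape 7 (remaining 125 GB)
71 GB → tape 7 (remaining 54 GB)
85 GB → tape 8 (remaining 115 GB)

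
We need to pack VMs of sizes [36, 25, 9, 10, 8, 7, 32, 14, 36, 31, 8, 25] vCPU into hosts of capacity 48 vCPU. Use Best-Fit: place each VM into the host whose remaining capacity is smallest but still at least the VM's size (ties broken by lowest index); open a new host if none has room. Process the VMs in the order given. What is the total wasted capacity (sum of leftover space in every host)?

Put 36 vCPU in host 1; 12 vCPU remain.
Put 25 vCPU in host 2; 23 vCPU remain.
Put 9 vCPU in host 1; 3 vCPU remain.
Put 10 vCPU in host 2; 13 vCPU remain.
Put 8 vCPU in host 2; 5 vCPU remain.
Put 7 vCPU in host 3; 41 vCPU remain.
Put 32 vCPU in host 3; 9 vCPU remain.
Put 14 vCPU in host 4; 34 vCPU remain.
Put 36 vCPU in host 5; 12 vCPU remain.
Put 31 vCPU in host 4; 3 vCPU remain.
Put 8 vCPU in host 3; 1 vCPU remain.
Put 25 vCPU in host 6; 23 vCPU remain.
6 hosts × 48 vCPU = 288 vCPU; used 241 vCPU; unused 47 vCPU.

47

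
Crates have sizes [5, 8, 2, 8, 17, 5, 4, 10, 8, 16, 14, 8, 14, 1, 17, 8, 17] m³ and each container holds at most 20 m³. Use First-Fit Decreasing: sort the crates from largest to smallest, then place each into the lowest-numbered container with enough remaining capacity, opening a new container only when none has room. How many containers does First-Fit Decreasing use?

Sorted descending: 17, 17, 17, 16, 14, 14, 10, 8, 8, 8, 8, 8, 5, 5, 4, 2, 1.
Put 17 m³ in container 1; 3 m³ remain.
Put 17 m³ in container 2; 3 m³ remain.
Put 17 m³ in container 3; 3 m³ remain.
Put 16 m³ in container 4; 4 m³ remain.
Put 14 m³ in container 5; 6 m³ remain.
Put 14 m³ in container 6; 6 m³ remain.
Put 10 m³ in container 7; 10 m³ remain.
Put 8 m³ in container 7; 2 m³ remain.
Put 8 m³ in container 8; 12 m³ remain.
Put 8 m³ in container 8; 4 m³ remain.
Put 8 m³ in container 9; 12 m³ remain.
Put 8 m³ in container 9; 4 m³ remain.
Put 5 m³ in container 5; 1 m³ remain.
Put 5 m³ in container 6; 1 m³ remain.
Put 4 m³ in container 4; 0 m³ remain.
Put 2 m³ in container 1; 1 m³ remain.
Put 1 m³ in container 1; 0 m³ remain.
Final containers: [17,2,1] [17] [17] [16,4] [14,5] [14,5] [10,8] [8,8] [8,8].

9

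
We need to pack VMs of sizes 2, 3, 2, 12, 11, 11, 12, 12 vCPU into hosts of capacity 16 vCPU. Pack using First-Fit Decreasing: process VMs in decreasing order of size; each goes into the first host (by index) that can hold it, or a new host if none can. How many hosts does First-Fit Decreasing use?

5

Sorted descending: 12, 12, 12, 11, 11, 3, 2, 2.
12 vCPU → host 1 (remaining 4 vCPU)
12 vCPU → host 2 (remaining 4 vCPU)
12 vCPU → host 3 (remaining 4 vCPU)
11 vCPU → host 4 (remaining 5 vCPU)
11 vCPU → host 5 (remaining 5 vCPU)
3 vCPU → host 1 (remaining 1 vCPU)
2 vCPU → host 2 (remaining 2 vCPU)
2 vCPU → host 2 (remaining 0 vCPU)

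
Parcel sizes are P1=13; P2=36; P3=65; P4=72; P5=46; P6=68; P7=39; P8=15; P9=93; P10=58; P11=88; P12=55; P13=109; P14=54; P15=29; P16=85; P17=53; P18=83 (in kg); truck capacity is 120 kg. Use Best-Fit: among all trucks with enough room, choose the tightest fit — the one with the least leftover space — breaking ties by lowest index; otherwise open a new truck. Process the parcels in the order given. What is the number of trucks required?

10

truck 1: place P1 (13 kg), 107 kg left
truck 1: place P2 (36 kg), 71 kg left
truck 1: place P3 (65 kg), 6 kg left
truck 2: place P4 (72 kg), 48 kg left
truck 2: place P5 (46 kg), 2 kg left
truck 3: place P6 (68 kg), 52 kg left
truck 3: place P7 (39 kg), 13 kg left
truck 4: place P8 (15 kg), 105 kg left
truck 4: place P9 (93 kg), 12 kg left
truck 5: place P10 (58 kg), 62 kg left
truck 6: place P11 (88 kg), 32 kg left
truck 5: place P12 (55 kg), 7 kg left
truck 7: place P13 (109 kg), 11 kg left
truck 8: place P14 (54 kg), 66 kg left
truck 6: place P15 (29 kg), 3 kg left
truck 9: place P16 (85 kg), 35 kg left
truck 8: place P17 (53 kg), 13 kg left
truck 10: place P18 (83 kg), 37 kg left
Final trucks: [13,36,65] [72,46] [68,39] [15,93] [58,55] [88,29] [109] [54,53] [85] [83].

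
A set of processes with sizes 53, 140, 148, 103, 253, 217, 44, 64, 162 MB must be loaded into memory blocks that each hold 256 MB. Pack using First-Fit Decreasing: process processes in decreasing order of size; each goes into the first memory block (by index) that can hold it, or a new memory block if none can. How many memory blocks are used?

Sorted descending: 253, 217, 162, 148, 140, 103, 64, 53, 44.
Put 253 MB in memory block 1; 3 MB remain.
Put 217 MB in memory block 2; 39 MB remain.
Put 162 MB in memory block 3; 94 MB remain.
Put 148 MB in memory block 4; 108 MB remain.
Put 140 MB in memory block 5; 116 MB remain.
Put 103 MB in memory block 4; 5 MB remain.
Put 64 MB in memory block 3; 30 MB remain.
Put 53 MB in memory block 5; 63 MB remain.
Put 44 MB in memory block 5; 19 MB remain.
Final memory blocks: [253] [217] [162,64] [148,103] [140,53,44].

5 memory blocks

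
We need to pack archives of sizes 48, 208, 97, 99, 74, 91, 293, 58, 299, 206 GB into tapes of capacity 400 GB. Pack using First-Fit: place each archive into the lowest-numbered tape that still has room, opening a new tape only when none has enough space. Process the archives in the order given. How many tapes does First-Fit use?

48 GB → tape 1 (remaining 352 GB)
208 GB → tape 1 (remaining 144 GB)
97 GB → tape 1 (remaining 47 GB)
99 GB → tape 2 (remaining 301 GB)
74 GB → tape 2 (remaining 227 GB)
91 GB → tape 2 (remaining 136 GB)
293 GB → tape 3 (remaining 107 GB)
58 GB → tape 2 (remaining 78 GB)
299 GB → tape 4 (remaining 101 GB)
206 GB → tape 5 (remaining 194 GB)
Final tapes: [48,208,97] [99,74,91,58] [293] [299] [206].

5 tapes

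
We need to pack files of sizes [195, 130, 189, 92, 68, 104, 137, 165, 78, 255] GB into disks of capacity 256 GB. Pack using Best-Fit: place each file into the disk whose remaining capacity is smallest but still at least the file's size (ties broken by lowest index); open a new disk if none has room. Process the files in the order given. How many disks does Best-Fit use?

7

Put 195 GB in disk 1; 61 GB remain.
Put 130 GB in disk 2; 126 GB remain.
Put 189 GB in disk 3; 67 GB remain.
Put 92 GB in disk 2; 34 GB remain.
Put 68 GB in disk 4; 188 GB remain.
Put 104 GB in disk 4; 84 GB remain.
Put 137 GB in disk 5; 119 GB remain.
Put 165 GB in disk 6; 91 GB remain.
Put 78 GB in disk 4; 6 GB remain.
Put 255 GB in disk 7; 1 GB remain.
Final disks: [195] [130,92] [189] [68,104,78] [137] [165] [255].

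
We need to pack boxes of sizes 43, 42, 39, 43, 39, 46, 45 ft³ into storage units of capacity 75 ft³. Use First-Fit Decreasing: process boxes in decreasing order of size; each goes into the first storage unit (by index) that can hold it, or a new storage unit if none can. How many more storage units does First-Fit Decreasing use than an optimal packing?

First-Fit Decreasing: [46] [45] [43] [43] [42] [39] [39] → 7 storage units.
7 boxes exceed 37.5 ft³ (half the capacity), and no two of those can share a storage unit, so at least 7 storage units are needed.
So 7 is already optimal.

0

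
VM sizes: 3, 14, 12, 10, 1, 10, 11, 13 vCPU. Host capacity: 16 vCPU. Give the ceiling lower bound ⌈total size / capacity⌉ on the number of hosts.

5

Total size = 3 + 14 + 12 + 10 + 1 + 10 + 11 + 13 = 74 vCPU.
⌈74 / 16⌉ = 5.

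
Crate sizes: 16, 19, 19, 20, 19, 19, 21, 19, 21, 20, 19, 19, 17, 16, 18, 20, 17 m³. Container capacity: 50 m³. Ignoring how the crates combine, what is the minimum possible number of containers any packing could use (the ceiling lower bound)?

Total size = 16 + 19 + 19 + 20 + 19 + 19 + 21 + 19 + 21 + 20 + 19 + 19 + 17 + 16 + 18 + 20 + 17 = 319 m³.
⌈319 / 50⌉ = 7.

7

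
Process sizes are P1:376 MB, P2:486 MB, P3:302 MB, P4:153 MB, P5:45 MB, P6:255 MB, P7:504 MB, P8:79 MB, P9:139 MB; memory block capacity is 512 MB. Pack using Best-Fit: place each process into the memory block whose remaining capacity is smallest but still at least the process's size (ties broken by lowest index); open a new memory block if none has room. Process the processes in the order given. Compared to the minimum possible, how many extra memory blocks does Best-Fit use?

0

Best-Fit: [376,79] [486] [302,153,45] [255,139] [504] → 5 memory blocks.
Total size 2339 MB; any packing needs at least ⌈2339/512⌉ = 5 memory blocks.
So 5 is already optimal.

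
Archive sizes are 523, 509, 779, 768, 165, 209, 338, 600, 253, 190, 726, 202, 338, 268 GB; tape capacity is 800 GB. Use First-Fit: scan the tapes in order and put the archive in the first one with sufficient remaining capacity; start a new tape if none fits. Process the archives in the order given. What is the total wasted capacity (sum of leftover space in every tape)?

Put 523 GB in tape 1; 277 GB remain.
Put 509 GB in tape 2; 291 GB remain.
Put 779 GB in tape 3; 21 GB remain.
Put 768 GB in tape 4; 32 GB remain.
Put 165 GB in tape 1; 112 GB remain.
Put 209 GB in tape 2; 82 GB remain.
Put 338 GB in tape 5; 462 GB remain.
Put 600 GB in tape 6; 200 GB remain.
Put 253 GB in tape 5; 209 GB remain.
Put 190 GB in tape 5; 19 GB remain.
Put 726 GB in tape 7; 74 GB remain.
Put 202 GB in tape 8; 598 GB remain.
Put 338 GB in tape 8; 260 GB remain.
Put 268 GB in tape 9; 532 GB remain.
9 tapes × 800 GB = 7200 GB; used 5868 GB; unused 1332 GB.

1332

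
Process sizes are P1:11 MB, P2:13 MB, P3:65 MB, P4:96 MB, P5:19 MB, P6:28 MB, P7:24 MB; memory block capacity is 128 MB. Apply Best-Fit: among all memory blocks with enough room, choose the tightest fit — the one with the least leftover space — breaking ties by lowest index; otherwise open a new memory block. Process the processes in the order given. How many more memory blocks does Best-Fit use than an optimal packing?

1

Best-Fit: [11,13,65,28] [96,19] [24] → 3 memory blocks.
Total size 256 MB; any packing needs at least ⌈256/128⌉ = 2 memory blocks.
An optimal packing achieves that bound: [96,19,13] [65,28,24,11] → 2 memory blocks.
Excess: 3 − 2 = 1.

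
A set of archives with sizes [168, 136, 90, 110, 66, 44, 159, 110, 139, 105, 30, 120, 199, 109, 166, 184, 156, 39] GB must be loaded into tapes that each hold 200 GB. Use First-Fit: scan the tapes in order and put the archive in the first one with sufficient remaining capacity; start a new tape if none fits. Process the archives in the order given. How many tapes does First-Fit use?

13

168 GB → tape 1 (remaining 32 GB)
136 GB → tape 2 (remaining 64 GB)
90 GB → tape 3 (remaining 110 GB)
110 GB → tape 3 (remaining 0 GB)
66 GB → tape 4 (remaining 134 GB)
44 GB → tape 2 (remaining 20 GB)
159 GB → tape 5 (remaining 41 GB)
110 GB → tape 4 (remaining 24 GB)
139 GB → tape 6 (remaining 61 GB)
105 GB → tape 7 (remaining 95 GB)
30 GB → tape 1 (remaining 2 GB)
120 GB → tape 8 (remaining 80 GB)
199 GB → tape 9 (remaining 1 GB)
109 GB → tape 10 (remaining 91 GB)
166 GB → tape 11 (remaining 34 GB)
184 GB → tape 12 (remaining 16 GB)
156 GB → tape 13 (remaining 44 GB)
39 GB → tape 5 (remaining 2 GB)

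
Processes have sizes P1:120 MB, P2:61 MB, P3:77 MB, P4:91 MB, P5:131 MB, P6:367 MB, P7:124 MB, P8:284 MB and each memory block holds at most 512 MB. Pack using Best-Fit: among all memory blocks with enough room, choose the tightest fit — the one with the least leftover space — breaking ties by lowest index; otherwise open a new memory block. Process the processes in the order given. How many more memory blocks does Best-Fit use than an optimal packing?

Best-Fit: [120,61,77,91,131] [367,124] [284] → 3 memory blocks.
Total size 1255 MB; any packing needs at least ⌈1255/512⌉ = 3 memory blocks.
So 3 is already optimal.

0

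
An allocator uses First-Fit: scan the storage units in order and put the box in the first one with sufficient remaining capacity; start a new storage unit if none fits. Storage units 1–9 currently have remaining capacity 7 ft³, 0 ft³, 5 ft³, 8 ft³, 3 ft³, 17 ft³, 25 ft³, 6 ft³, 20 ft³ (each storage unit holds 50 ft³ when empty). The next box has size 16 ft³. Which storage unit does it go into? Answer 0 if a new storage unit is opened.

Storage units with room: storage unit 6 (17 ft³), storage unit 7 (25 ft³), storage unit 9 (20 ft³).
The first with room is storage unit 6.

6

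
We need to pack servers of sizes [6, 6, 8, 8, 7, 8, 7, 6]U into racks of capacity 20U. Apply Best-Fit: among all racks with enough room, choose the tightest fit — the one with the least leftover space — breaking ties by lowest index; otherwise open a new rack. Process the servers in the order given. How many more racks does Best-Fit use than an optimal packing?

1

Best-Fit: [6,6,8] [8,7] [8,7] [6] → 4 racks.
Total size 56U; any packing needs at least ⌈56/20⌉ = 3 racks.
An optimal packing achieves that bound: [8,8] [8,6,6] [7,7,6] → 3 racks.
Excess: 4 − 3 = 1.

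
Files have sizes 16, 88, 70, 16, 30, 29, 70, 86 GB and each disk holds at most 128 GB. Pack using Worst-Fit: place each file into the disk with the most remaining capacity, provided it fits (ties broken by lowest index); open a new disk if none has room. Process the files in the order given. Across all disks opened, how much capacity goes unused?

disk 1: place 16 GB, 112 GB left
disk 1: place 88 GB, 24 GB left
disk 2: place 70 GB, 58 GB left
disk 2: place 16 GB, 42 GB left
disk 2: place 30 GB, 12 GB left
disk 3: place 29 GB, 99 GB left
disk 3: place 70 GB, 29 GB left
disk 4: place 86 GB, 42 GB left
4 disks × 128 GB = 512 GB; used 405 GB; unused 107 GB.

107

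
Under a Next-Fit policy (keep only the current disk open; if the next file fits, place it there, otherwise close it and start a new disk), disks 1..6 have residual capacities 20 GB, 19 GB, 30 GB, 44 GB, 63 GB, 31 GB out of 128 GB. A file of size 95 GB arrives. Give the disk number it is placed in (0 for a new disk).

0

Next-Fit only looks at disk 6, which has 31 GB free.
95 GB does not fit, so a new disk is opened.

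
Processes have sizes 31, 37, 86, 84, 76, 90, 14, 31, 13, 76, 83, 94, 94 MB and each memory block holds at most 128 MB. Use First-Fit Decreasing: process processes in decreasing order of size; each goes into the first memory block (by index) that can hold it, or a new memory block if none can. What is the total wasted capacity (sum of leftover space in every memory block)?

215

Sorted descending: 94, 94, 90, 86, 84, 83, 76, 76, 37, 31, 31, 14, 13.
Put 94 MB in memory block 1; 34 MB remain.
Put 94 MB in memory block 2; 34 MB remain.
Put 90 MB in memory block 3; 38 MB remain.
Put 86 MB in memory block 4; 42 MB remain.
Put 84 MB in memory block 5; 44 MB remain.
Put 83 MB in memory block 6; 45 MB remain.
Put 76 MB in memory block 7; 52 MB remain.
Put 76 MB in memory block 8; 52 MB remain.
Put 37 MB in memory block 3; 1 MB remain.
Put 31 MB in memory block 1; 3 MB remain.
Put 31 MB in memory block 2; 3 MB remain.
Put 14 MB in memory block 4; 28 MB remain.
Put 13 MB in memory block 4; 15 MB remain.
8 memory blocks × 128 MB = 1024 MB; used 809 MB; unused 215 MB.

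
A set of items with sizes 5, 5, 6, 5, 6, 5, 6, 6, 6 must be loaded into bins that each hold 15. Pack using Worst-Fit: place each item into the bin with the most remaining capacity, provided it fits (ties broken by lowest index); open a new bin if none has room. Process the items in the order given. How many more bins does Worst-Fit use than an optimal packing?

1

Worst-Fit: [5,5] [6,5] [6,5] [6,6] [6] → 5 bins.
Total size 50; any packing needs at least ⌈50/15⌉ = 4 bins.
An optimal packing achieves that bound: [6,6] [6,6] [6,5] [5,5,5] → 4 bins.
Excess: 5 − 4 = 1.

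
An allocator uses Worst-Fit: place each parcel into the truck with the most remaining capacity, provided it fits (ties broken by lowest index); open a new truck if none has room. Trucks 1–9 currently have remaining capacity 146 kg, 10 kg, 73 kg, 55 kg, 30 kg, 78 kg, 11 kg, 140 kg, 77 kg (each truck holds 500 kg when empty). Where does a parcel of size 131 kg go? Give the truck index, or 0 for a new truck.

Trucks with room: truck 1 (146 kg), truck 8 (140 kg).
Most room is truck 1 with 146 kg free.

1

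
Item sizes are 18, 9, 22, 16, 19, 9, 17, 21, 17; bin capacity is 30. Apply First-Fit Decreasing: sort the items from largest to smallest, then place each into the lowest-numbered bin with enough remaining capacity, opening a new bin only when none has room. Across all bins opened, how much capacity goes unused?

Sorted descending: 22, 21, 19, 18, 17, 17, 16, 9, 9.
22 → bin 1 (remaining 8)
21 → bin 2 (remaining 9)
19 → bin 3 (remaining 11)
18 → bin 4 (remaining 12)
17 → bin 5 (remaining 13)
17 → bin 6 (remaining 13)
16 → bin 7 (remaining 14)
9 → bin 2 (remaining 0)
9 → bin 3 (remaining 2)
7 bins × 30 = 210; used 148; unused 62.

62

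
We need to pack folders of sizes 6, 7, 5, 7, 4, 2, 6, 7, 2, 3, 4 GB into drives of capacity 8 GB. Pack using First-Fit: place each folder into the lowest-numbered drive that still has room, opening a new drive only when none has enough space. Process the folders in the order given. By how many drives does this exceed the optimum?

1

First-Fit: [6,2] [7] [5,2] [7] [4,3] [6] [7] [4] → 8 drives.
Total size 53 GB; any packing needs at least ⌈53/8⌉ = 7 drives.
An optimal packing achieves that bound: [7] [7] [7] [6,2] [6,2] [5,3] [4,4] → 7 drives.
Excess: 8 − 7 = 1.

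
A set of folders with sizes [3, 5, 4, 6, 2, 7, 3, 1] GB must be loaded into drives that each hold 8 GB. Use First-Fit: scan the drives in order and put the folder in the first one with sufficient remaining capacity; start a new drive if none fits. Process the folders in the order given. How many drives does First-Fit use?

drive 1: place 3 GB, 5 GB left
drive 1: place 5 GB, 0 GB left
drive 2: place 4 GB, 4 GB left
drive 3: place 6 GB, 2 GB left
drive 2: place 2 GB, 2 GB left
drive 4: place 7 GB, 1 GB left
drive 5: place 3 GB, 5 GB left
drive 2: place 1 GB, 1 GB left

5 drives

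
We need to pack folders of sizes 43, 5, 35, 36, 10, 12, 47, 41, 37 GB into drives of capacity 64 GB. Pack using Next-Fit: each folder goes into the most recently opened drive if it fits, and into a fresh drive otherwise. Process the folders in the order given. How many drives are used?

43 GB → drive 1 (remaining 21 GB)
5 GB → drive 1 (remaining 16 GB)
35 GB → drive 2 (remaining 29 GB)
36 GB → drive 3 (remaining 28 GB)
10 GB → drive 3 (remaining 18 GB)
12 GB → drive 3 (remaining 6 GB)
47 GB → drive 4 (remaining 17 GB)
41 GB → drive 5 (remaining 23 GB)
37 GB → drive 6 (remaining 27 GB)
Final drives: [43,5] [35] [36,10,12] [47] [41] [37].

6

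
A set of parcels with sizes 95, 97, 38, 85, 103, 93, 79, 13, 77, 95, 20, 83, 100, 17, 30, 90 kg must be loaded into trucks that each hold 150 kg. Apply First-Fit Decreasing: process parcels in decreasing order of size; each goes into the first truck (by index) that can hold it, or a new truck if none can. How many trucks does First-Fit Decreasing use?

Sorted descending: 103, 100, 97, 95, 95, 93, 90, 85, 83, 79, 77, 38, 30, 20, 17, 13.
103 kg → truck 1 (remaining 47 kg)
100 kg → truck 2 (remaining 50 kg)
97 kg → truck 3 (remaining 53 kg)
95 kg → truck 4 (remaining 55 kg)
95 kg → truck 5 (remaining 55 kg)
93 kg → truck 6 (remaining 57 kg)
90 kg → truck 7 (remaining 60 kg)
85 kg → truck 8 (remaining 65 kg)
83 kg → truck 9 (remaining 67 kg)
79 kg → truck 10 (remaining 71 kg)
77 kg → truck 11 (remaining 73 kg)
38 kg → truck 1 (remaining 9 kg)
30 kg → truck 2 (remaining 20 kg)
20 kg → truck 2 (remaining 0 kg)
17 kg → truck 3 (remaining 36 kg)
13 kg → truck 3 (remaining 23 kg)

11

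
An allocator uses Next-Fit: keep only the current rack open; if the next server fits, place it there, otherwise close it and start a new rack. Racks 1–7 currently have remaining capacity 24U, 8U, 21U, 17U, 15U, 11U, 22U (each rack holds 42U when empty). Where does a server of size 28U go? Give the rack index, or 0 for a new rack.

Next-Fit only looks at rack 7, which has 22U free.
28U does not fit, so a new rack is opened.

0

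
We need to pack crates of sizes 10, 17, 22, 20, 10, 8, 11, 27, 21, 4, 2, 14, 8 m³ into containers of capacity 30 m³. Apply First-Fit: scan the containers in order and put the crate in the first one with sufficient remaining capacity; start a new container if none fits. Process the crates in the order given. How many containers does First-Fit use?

6

Put 10 m³ in container 1; 20 m³ remain.
Put 17 m³ in container 1; 3 m³ remain.
Put 22 m³ in container 2; 8 m³ remain.
Put 20 m³ in container 3; 10 m³ remain.
Put 10 m³ in container 3; 0 m³ remain.
Put 8 m³ in container 2; 0 m³ remain.
Put 11 m³ in container 4; 19 m³ remain.
Put 27 m³ in container 5; 3 m³ remain.
Put 21 m³ in container 6; 9 m³ remain.
Put 4 m³ in container 4; 15 m³ remain.
Put 2 m³ in container 1; 1 m³ remain.
Put 14 m³ in container 4; 1 m³ remain.
Put 8 m³ in container 6; 1 m³ remain.
Final containers: [10,17,2] [22,8] [20,10] [11,4,14] [27] [21,8].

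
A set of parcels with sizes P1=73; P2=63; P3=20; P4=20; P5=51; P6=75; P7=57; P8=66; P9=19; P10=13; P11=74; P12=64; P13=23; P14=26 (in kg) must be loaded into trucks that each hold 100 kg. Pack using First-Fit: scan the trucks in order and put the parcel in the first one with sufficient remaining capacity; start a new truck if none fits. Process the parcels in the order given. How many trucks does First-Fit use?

Put P1 (73 kg) in truck 1; 27 kg remain.
Put P2 (63 kg) in truck 2; 37 kg remain.
Put P3 (20 kg) in truck 1; 7 kg remain.
Put P4 (20 kg) in truck 2; 17 kg remain.
Put P5 (51 kg) in truck 3; 49 kg remain.
Put P6 (75 kg) in truck 4; 25 kg remain.
Put P7 (57 kg) in truck 5; 43 kg remain.
Put P8 (66 kg) in truck 6; 34 kg remain.
Put P9 (19 kg) in truck 3; 30 kg remain.
Put P10 (13 kg) in truck 2; 4 kg remain.
Put P11 (74 kg) in truck 7; 26 kg remain.
Put P12 (64 kg) in truck 8; 36 kg remain.
Put P13 (23 kg) in truck 3; 7 kg remain.
Put P14 (26 kg) in truck 5; 17 kg remain.

8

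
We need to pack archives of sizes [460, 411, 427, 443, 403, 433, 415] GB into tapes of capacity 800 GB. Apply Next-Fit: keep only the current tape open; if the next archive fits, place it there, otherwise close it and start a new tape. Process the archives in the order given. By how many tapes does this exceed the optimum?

Next-Fit: [460] [411] [427] [443] [403] [433] [415] → 7 tapes.
7 archives exceed 400 GB (half the capacity), and no two of those can share a tape, so at least 7 tapes are needed.
So 7 is already optimal.

0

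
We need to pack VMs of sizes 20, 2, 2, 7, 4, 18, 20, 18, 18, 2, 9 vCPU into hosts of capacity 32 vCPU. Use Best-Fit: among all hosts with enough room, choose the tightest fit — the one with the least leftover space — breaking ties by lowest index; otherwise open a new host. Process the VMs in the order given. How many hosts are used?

5

20 vCPU → host 1 (remaining 12 vCPU)
2 vCPU → host 1 (remaining 10 vCPU)
2 vCPU → host 1 (remaining 8 vCPU)
7 vCPU → host 1 (remaining 1 vCPU)
4 vCPU → host 2 (remaining 28 vCPU)
18 vCPU → host 2 (remaining 10 vCPU)
20 vCPU → host 3 (remaining 12 vCPU)
18 vCPU → host 4 (remaining 14 vCPU)
18 vCPU → host 5 (remaining 14 vCPU)
2 vCPU → host 2 (remaining 8 vCPU)
9 vCPU → host 3 (remaining 3 vCPU)
Final hosts: [20,2,2,7] [4,18,2] [20,9] [18] [18].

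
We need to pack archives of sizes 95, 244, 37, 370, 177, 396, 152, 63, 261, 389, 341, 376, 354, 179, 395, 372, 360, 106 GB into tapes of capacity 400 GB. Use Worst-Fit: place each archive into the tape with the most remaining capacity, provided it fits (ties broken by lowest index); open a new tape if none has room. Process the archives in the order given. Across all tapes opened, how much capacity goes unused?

533

95 GB → tape 1 (remaining 305 GB)
244 GB → tape 1 (remaining 61 GB)
37 GB → tape 1 (remaining 24 GB)
370 GB → tape 2 (remaining 30 GB)
177 GB → tape 3 (remaining 223 GB)
396 GB → tape 4 (remaining 4 GB)
152 GB → tape 3 (remaining 71 GB)
63 GB → tape 3 (remaining 8 GB)
261 GB → tape 5 (remaining 139 GB)
389 GB → tape 6 (remaining 11 GB)
341 GB → tape 7 (remaining 59 GB)
376 GB → tape 8 (remaining 24 GB)
354 GB → tape 9 (remaining 46 GB)
179 GB → tape 10 (remaining 221 GB)
395 GB → tape 11 (remaining 5 GB)
372 GB → tape 12 (remaining 28 GB)
360 GB → tape 13 (remaining 40 GB)
106 GB → tape 10 (remaining 115 GB)
13 tapes × 400 GB = 5200 GB; used 4667 GB; unused 533 GB.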